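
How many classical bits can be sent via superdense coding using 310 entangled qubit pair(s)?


Superdense coding allows 2 classical bits per shared entangled pair.
310 pair(s) -> 2 * 310 = 620 classical bits

620


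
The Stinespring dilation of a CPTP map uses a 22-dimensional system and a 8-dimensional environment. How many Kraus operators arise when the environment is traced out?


Tracing out the environment in an orthonormal basis {|i>_E} gives Kraus operators K_i = <i|_E U |0>_E.
Number of Kraus operators = dim(H_env) = d_env
= 8

8


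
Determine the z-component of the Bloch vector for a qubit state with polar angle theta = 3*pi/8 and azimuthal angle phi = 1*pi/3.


theta = 1.1781, phi = 1.0472
r_z = cos(theta) = 0.3827

0.3827


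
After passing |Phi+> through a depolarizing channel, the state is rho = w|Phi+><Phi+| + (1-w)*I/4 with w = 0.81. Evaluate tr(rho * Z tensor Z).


|Phi+> = (|00> + |11>)/sqrt(2)
For the pure Bell state, <Z_A Z_B> = +1 (Bell-state Pauli correlator).
The maximally-mixed part I/4 has tr(I/4 * P tensor P) = 0 for any traceless Pauli P.
So <Z_A Z_B>_rho = w * (+1) + (1 - w) * 0
= 0.81 * (+1)
= 0.8100

0.8100


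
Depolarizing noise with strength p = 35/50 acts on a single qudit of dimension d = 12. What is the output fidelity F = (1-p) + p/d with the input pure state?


F = (1-p) + p/d
= (1 - 0.7000) + 0.7000/12
= 0.3000 + 0.0583
= 0.3583

0.3583


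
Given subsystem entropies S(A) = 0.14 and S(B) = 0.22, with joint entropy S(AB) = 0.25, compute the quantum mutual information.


I(A:B) = S(A) + S(B) - S(AB)
= 0.14 + 0.22 - 0.25
= 0.1100

0.1100


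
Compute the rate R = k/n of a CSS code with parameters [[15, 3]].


Code rate R = k/n
= 3/15
= 0.2000

0.2000


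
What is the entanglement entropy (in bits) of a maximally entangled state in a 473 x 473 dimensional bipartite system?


For a maximally entangled state in d x d:
S = log2(d) = log2(473)
= 8.8857

8.8857


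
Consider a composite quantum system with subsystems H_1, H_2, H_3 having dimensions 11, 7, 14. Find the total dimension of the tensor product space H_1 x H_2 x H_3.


dim(H_1 x H_2 x H_3) = 11 * 7 * 14
= 77 * 14
= 1078

1078


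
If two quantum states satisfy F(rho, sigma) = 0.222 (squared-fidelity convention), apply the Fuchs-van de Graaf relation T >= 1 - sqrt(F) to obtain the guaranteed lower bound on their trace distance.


Fuchs-van de Graaf (squared-fidelity convention): 1 - sqrt(F) <= T <= sqrt(1 - F).
Lower bound: T >= 1 - sqrt(F)
sqrt(F) = sqrt(0.222) = 0.4712
T >= 1 - 0.4712
T >= 0.5288

0.5288


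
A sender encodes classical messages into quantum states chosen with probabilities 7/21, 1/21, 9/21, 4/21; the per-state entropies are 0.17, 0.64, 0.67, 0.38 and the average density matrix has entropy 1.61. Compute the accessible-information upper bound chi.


chi = S(rho) - sum_i p_i * S(rho_i)
Weighted entropy = 7/21 * 0.17 + 1/21 * 0.64 + 9/21 * 0.67 + 4/21 * 0.38
= 0.4467
chi = 1.61 - 0.4467
= 1.1633

1.1633


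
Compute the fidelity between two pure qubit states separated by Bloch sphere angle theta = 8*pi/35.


For states separated by angle theta on Bloch sphere:
F = cos^2(theta/2)
theta = 8*pi/35 = 0.7181
theta/2 = 0.3590
cos(theta/2) = 0.9362
F = 0.8765

0.8765


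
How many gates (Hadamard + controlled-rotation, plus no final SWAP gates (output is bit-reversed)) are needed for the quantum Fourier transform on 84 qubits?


Hadamard gates: 84
Controlled rotations: n*(n-1)/2 = 84*83/2 = 3486
SWAP gates: 0 (omitted)
Total = 84 + 3486
= 3570

3570


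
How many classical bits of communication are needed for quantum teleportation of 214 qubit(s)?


Quantum teleportation requires 2 classical bits per qubit teleported.
214 qubit(s) -> 2 * 214 = 428 classical bits

428


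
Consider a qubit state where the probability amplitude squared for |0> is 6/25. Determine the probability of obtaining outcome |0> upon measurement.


|alpha|^2 = 6/25 = 0.2400
|beta|^2 = 1 - 6/25 = 19/25 = 0.7600
P(|0>) = |alpha|^2 = 0.2400

0.2400


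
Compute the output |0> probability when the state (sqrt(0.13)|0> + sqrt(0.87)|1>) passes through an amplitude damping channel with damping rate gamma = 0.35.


For amplitude damping with parameter gamma on state sqrt(a)|0> + sqrt(b)|1>:
alpha^2 = 0.13, beta^2 = 0.87
P(|0>) = alpha^2 + gamma * beta^2
= 0.13 + 0.35 * 0.87
= 0.13 + 0.3045
= 0.4345

0.4345


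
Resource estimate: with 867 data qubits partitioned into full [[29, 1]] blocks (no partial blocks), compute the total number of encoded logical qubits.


Each code block uses 29 physical qubits for 1 logical qubit(s).
Number of complete blocks = floor(867 / 29) = 29
Logical qubits = 29 * 1
= 29

29


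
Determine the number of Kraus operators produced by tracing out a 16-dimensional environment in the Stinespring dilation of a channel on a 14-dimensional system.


Tracing out the environment in an orthonormal basis {|i>_E} gives Kraus operators K_i = <i|_E U |0>_E.
Number of Kraus operators = dim(H_env) = d_env
= 16

16


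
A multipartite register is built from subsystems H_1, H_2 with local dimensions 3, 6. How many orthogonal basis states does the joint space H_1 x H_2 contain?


dim(H_1 x H_2) = 3 * 6
= 18

18


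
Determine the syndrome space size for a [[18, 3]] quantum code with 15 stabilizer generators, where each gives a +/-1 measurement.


Each stabilizer generator gives a binary (+1 or -1) measurement outcome.
With 15 independent generators:
Total syndromes = 2^15
= 32768

32768


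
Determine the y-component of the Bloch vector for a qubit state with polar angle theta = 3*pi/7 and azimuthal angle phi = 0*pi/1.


theta = 1.3464, phi = 0.0000
r_y = sin(theta)*sin(phi) = 0.9749 * 0.0000
r_y = 0.0000

0.0000


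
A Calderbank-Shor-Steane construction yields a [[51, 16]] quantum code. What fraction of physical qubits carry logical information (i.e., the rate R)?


Code rate R = k/n
= 16/51
= 0.3137

0.3137


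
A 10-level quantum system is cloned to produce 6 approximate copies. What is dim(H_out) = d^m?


Output space = H^(tensor 6) where dim(H) = 10
dim = 10^6
= 100 (after 2 factors)
= 1000 (after 3 factors)
= 10000 (after 4 factors)
= 100000 (after 5 factors)
= 1000000 (after 6 factors)
= 1000000

1000000


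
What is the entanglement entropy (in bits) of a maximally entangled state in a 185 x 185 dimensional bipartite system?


For a maximally entangled state in d x d:
S = log2(d) = log2(185)
= 7.5314

7.5314


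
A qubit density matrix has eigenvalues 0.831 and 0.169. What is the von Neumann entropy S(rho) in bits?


S = -p*log2(p) - (1-p)*log2(1-p)
p = 0.8310, 1-p = 0.1690
= -0.8310 * log2(0.8310) - 0.1690 * log2(0.1690)
= -(-0.2219) - (-0.4335)
= 0.6554

0.6554


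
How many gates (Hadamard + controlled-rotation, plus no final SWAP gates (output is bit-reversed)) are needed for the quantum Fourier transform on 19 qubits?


Hadamard gates: 19
Controlled rotations: n*(n-1)/2 = 19*18/2 = 171
SWAP gates: 0 (omitted)
Total = 19 + 171
= 190

190


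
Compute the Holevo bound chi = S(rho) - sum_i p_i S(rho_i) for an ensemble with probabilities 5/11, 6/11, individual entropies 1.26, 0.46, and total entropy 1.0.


chi = S(rho) - sum_i p_i * S(rho_i)
Weighted entropy = 5/11 * 1.26 + 6/11 * 0.46
= 0.8236
chi = 1.0 - 0.8236
= 0.1764

0.1764


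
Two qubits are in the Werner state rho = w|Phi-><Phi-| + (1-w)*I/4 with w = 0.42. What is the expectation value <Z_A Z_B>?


|Phi-> = (|00> - |11>)/sqrt(2)
For the pure Bell state, <Z_A Z_B> = +1 (Bell-state Pauli correlator).
The maximally-mixed part I/4 has tr(I/4 * P tensor P) = 0 for any traceless Pauli P.
So <Z_A Z_B>_rho = w * (+1) + (1 - w) * 0
= 0.42 * (+1)
= 0.4200

0.4200


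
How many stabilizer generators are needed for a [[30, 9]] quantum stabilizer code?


For an [[n,k]] stabilizer code:
Number of stabilizer generators = n - k
= 30 - 9
= 21

21


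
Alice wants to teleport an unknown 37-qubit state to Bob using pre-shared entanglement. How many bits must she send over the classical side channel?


Quantum teleportation requires 2 classical bits per qubit teleported.
37 qubit(s) -> 2 * 37 = 74 classical bits

74


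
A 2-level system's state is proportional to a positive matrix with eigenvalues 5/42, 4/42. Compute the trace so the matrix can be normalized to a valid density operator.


tr(M) = sum of eigenvalues
= 5/42 + 4/42
= 9/42
= 0.2143

0.2143


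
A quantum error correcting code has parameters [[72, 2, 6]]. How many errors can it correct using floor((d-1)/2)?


Code parameters: [[72, 2, 6]], distance d = 6.
Number of correctable errors = floor((d-1)/2)
= floor((6 - 1)/2)
= floor(5/2)
= 2

2


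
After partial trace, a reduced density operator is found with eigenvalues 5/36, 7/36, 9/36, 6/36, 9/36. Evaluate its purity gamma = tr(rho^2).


tr(rho^2) = sum of eigenvalues squared
= (5/36)^2 + (7/36)^2 + (9/36)^2 + (6/36)^2 + (9/36)^2
= (25 + 49 + 81 + 36 + 81) / 1296
= 272/1296
= 0.2099

0.2099


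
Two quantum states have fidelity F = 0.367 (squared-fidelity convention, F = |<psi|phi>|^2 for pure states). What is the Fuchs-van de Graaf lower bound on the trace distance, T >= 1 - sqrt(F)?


Fuchs-van de Graaf (squared-fidelity convention): 1 - sqrt(F) <= T <= sqrt(1 - F).
Lower bound: T >= 1 - sqrt(F)
sqrt(F) = sqrt(0.367) = 0.6058
T >= 1 - 0.6058
T >= 0.3942

0.3942


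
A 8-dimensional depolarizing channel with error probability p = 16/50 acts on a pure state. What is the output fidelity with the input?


F = (1-p) + p/d
= (1 - 0.3200) + 0.3200/8
= 0.6800 + 0.0400
= 0.7200

0.7200


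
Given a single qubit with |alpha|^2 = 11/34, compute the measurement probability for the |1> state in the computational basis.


|alpha|^2 = 11/34 = 0.3235
|beta|^2 = 1 - 11/34 = 23/34 = 0.6765
P(|1>) = |beta|^2 = 0.6765

0.6765


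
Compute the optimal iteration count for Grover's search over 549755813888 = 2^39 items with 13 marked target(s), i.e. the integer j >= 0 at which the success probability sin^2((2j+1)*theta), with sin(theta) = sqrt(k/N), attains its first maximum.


After j Grover iterations the success probability is P(j) = sin^2((2j+1)*theta), where sin(theta) = sqrt(k/N).
N = 2^39 = 549755813888, k = 13
sin(theta) = sqrt(k/N) = 4.862803949e-06
theta = arcsin(sqrt(k/N)) = 4.862803949e-06 rad
P(j) reaches its first maximum when (2j+1)*theta is as close as possible to pi/2, i.e. j = round(pi/(4*theta) - 1/2).
pi/(4*theta) - 1/2 = 161510.8773
(For comparison, the common estimate pi/4 * sqrt(N/k) = 161511.3773; the exact maximiser is used here.)
Optimal iterations = 161511

161511


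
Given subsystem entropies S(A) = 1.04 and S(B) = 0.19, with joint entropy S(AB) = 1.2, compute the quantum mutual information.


I(A:B) = S(A) + S(B) - S(AB)
= 1.04 + 0.19 - 1.2
= 0.0300

0.0300


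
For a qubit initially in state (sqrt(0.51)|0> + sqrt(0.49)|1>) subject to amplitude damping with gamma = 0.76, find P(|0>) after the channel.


For amplitude damping with parameter gamma on state sqrt(a)|0> + sqrt(b)|1>:
alpha^2 = 0.51, beta^2 = 0.49
P(|0>) = alpha^2 + gamma * beta^2
= 0.51 + 0.76 * 0.49
= 0.51 + 0.3724
= 0.8824

0.8824


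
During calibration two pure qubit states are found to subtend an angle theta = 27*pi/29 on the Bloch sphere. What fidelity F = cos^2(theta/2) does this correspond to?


For states separated by angle theta on Bloch sphere:
F = cos^2(theta/2)
theta = 27*pi/29 = 2.9249
theta/2 = 1.4625
cos(theta/2) = 0.1081
F = 0.0117

0.0117


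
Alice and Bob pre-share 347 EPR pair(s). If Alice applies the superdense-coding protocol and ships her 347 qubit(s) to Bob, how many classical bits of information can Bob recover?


Superdense coding allows 2 classical bits per shared entangled pair.
347 pair(s) -> 2 * 347 = 694 classical bits

694


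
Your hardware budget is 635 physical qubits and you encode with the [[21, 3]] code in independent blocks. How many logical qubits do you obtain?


Each code block uses 21 physical qubits for 3 logical qubit(s).
Number of complete blocks = floor(635 / 21) = 30
Logical qubits = 30 * 3
= 90

90


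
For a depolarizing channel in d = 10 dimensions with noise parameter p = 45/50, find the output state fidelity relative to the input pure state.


F = (1-p) + p/d
= (1 - 0.9000) + 0.9000/10
= 0.1000 + 0.0900
= 0.1900

0.1900


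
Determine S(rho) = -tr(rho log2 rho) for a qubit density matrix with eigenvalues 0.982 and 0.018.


S = -p*log2(p) - (1-p)*log2(1-p)
p = 0.9820, 1-p = 0.0180
= -0.9820 * log2(0.9820) - 0.0180 * log2(0.0180)
= -(-0.0257) - (-0.1043)
= 0.1301

0.1301


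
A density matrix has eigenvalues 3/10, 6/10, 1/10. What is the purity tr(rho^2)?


tr(rho^2) = sum of eigenvalues squared
= (3/10)^2 + (6/10)^2 + (1/10)^2
= (9 + 36 + 1) / 100
= 46/100
= 0.4600

0.4600


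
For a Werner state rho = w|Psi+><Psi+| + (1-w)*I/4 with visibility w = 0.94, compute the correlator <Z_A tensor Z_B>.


|Psi+> = (|01> + |10>)/sqrt(2)
For the pure Bell state, <Z_A Z_B> = -1 (Bell-state Pauli correlator).
The maximally-mixed part I/4 has tr(I/4 * P tensor P) = 0 for any traceless Pauli P.
So <Z_A Z_B>_rho = w * (-1) + (1 - w) * 0
= 0.94 * (-1)
= -0.9400

-0.9400


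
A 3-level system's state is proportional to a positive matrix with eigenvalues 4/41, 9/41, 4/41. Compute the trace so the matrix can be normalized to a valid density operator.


tr(M) = sum of eigenvalues
= 4/41 + 9/41 + 4/41
= 17/41
= 0.4146

0.4146


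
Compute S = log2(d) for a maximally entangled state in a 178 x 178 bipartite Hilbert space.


For a maximally entangled state in d x d:
S = log2(d) = log2(178)
= 7.4757

7.4757


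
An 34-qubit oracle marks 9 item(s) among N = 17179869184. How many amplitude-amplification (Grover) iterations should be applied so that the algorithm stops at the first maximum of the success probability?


After j Grover iterations the success probability is P(j) = sin^2((2j+1)*theta), where sin(theta) = sqrt(k/N).
N = 2^34 = 17179869184, k = 9
sin(theta) = sqrt(k/N) = 2.288818359e-05
theta = arcsin(sqrt(k/N)) = 2.28881836e-05 rad
P(j) reaches its first maximum when (2j+1)*theta is as close as possible to pi/2, i.e. j = round(pi/(4*theta) - 1/2).
pi/(4*theta) - 1/2 = 34314.0694
(For comparison, the common estimate pi/4 * sqrt(N/k) = 34314.5694; the exact maximiser is used here.)
Optimal iterations = 34314

34314


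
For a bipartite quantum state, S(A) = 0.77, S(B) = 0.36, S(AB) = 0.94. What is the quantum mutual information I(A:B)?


I(A:B) = S(A) + S(B) - S(AB)
= 0.77 + 0.36 - 0.94
= 0.1900

0.1900


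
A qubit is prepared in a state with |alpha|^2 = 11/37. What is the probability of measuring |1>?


|alpha|^2 = 11/37 = 0.2973
|beta|^2 = 1 - 11/37 = 26/37 = 0.7027
P(|1>) = |beta|^2 = 0.7027

0.7027


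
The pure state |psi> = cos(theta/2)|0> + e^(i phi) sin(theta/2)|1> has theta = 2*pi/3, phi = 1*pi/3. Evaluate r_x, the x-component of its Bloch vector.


theta = 2.0944, phi = 1.0472
r_x = sin(theta)*cos(phi) = 0.8660 * 0.5000
r_x = 0.4330

0.4330


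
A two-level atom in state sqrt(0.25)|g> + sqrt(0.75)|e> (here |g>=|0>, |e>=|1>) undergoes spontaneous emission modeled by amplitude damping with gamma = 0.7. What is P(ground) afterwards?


For amplitude damping with parameter gamma on state sqrt(a)|0> + sqrt(b)|1>:
alpha^2 = 0.25, beta^2 = 0.75
P(|0>) = alpha^2 + gamma * beta^2
= 0.25 + 0.7 * 0.75
= 0.25 + 0.5250
= 0.7750

0.7750


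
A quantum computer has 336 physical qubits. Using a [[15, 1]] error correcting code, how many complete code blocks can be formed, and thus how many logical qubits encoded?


Each code block uses 15 physical qubits for 1 logical qubit(s).
Number of complete blocks = floor(336 / 15) = 22
Logical qubits = 22 * 1
= 22

22


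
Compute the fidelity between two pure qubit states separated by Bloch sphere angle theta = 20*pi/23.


For states separated by angle theta on Bloch sphere:
F = cos^2(theta/2)
theta = 20*pi/23 = 2.7318
theta/2 = 1.3659
cos(theta/2) = 0.2035
F = 0.0414

0.0414


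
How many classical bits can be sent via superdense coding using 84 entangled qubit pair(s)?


Superdense coding allows 2 classical bits per shared entangled pair.
84 pair(s) -> 2 * 84 = 168 classical bits

168


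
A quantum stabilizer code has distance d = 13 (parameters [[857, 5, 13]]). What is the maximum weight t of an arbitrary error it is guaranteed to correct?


Code parameters: [[857, 5, 13]], distance d = 13.
Number of correctable errors = floor((d-1)/2)
= floor((13 - 1)/2)
= floor(12/2)
= 6

6


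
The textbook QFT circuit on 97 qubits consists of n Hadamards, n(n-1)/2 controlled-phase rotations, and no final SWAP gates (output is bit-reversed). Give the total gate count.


Hadamard gates: 97
Controlled rotations: n*(n-1)/2 = 97*96/2 = 4656
SWAP gates: 0 (omitted)
Total = 97 + 4656
= 4753

4753


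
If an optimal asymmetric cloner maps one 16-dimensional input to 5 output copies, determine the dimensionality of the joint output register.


Output space = H^(tensor 5) where dim(H) = 16
dim = 16^5
= 256 (after 2 factors)
= 4096 (after 3 factors)
= 65536 (after 4 factors)
= 1048576 (after 5 factors)
= 1048576

1048576


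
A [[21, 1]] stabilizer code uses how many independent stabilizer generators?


For an [[n,k]] stabilizer code:
Number of stabilizer generators = n - k
= 21 - 1
= 20

20


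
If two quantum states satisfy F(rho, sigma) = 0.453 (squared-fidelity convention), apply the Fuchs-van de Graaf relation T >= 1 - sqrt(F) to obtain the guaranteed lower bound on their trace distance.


Fuchs-van de Graaf (squared-fidelity convention): 1 - sqrt(F) <= T <= sqrt(1 - F).
Lower bound: T >= 1 - sqrt(F)
sqrt(F) = sqrt(0.453) = 0.6731
T >= 1 - 0.6731
T >= 0.3269

0.3269


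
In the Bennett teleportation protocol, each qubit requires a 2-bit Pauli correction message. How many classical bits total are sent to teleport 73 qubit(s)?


Quantum teleportation requires 2 classical bits per qubit teleported.
73 qubit(s) -> 2 * 73 = 146 classical bits

146


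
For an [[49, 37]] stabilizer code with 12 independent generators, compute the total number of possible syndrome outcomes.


Each stabilizer generator gives a binary (+1 or -1) measurement outcome.
With 12 independent generators:
Total syndromes = 2^12
= 4096

4096


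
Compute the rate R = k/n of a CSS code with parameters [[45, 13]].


Code rate R = k/n
= 13/45
= 0.2889

0.2889


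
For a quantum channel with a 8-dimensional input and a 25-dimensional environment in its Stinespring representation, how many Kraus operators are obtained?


Tracing out the environment in an orthonormal basis {|i>_E} gives Kraus operators K_i = <i|_E U |0>_E.
Number of Kraus operators = dim(H_env) = d_env
= 25

25


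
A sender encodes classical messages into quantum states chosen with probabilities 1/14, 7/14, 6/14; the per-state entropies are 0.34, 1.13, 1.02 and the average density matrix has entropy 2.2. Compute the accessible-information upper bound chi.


chi = S(rho) - sum_i p_i * S(rho_i)
Weighted entropy = 1/14 * 0.34 + 7/14 * 1.13 + 6/14 * 1.02
= 1.0264
chi = 2.2 - 1.0264
= 1.1736

1.1736


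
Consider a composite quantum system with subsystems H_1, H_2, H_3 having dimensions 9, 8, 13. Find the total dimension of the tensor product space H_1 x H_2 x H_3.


dim(H_1 x H_2 x H_3) = 9 * 8 * 13
= 72 * 13
= 936

936


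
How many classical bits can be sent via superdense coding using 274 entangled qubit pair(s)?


Superdense coding allows 2 classical bits per shared entangled pair.
274 pair(s) -> 2 * 274 = 548 classical bits

548


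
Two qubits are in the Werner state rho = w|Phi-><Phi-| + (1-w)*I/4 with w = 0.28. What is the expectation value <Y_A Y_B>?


|Phi-> = (|00> - |11>)/sqrt(2)
For the pure Bell state, <Y_A Y_B> = +1 (Bell-state Pauli correlator).
The maximally-mixed part I/4 has tr(I/4 * P tensor P) = 0 for any traceless Pauli P.
So <Y_A Y_B>_rho = w * (+1) + (1 - w) * 0
= 0.28 * (+1)
= 0.2800

0.2800


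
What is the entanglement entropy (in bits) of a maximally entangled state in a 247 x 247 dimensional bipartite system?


For a maximally entangled state in d x d:
S = log2(d) = log2(247)
= 7.9484

7.9484


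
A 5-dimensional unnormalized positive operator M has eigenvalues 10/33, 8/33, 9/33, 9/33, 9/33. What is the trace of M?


tr(M) = sum of eigenvalues
= 10/33 + 8/33 + 9/33 + 9/33 + 9/33
= 45/33
= 1.3636

1.3636


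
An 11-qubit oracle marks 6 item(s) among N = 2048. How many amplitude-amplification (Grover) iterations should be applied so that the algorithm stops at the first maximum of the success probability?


After j Grover iterations the success probability is P(j) = sin^2((2j+1)*theta), where sin(theta) = sqrt(k/N).
N = 2^11 = 2048, k = 6
sin(theta) = sqrt(k/N) = 0.05412658774
theta = arcsin(sqrt(k/N)) = 0.05415305164 rad
P(j) reaches its first maximum when (2j+1)*theta is as close as possible to pi/2, i.e. j = round(pi/(4*theta) - 1/2).
pi/(4*theta) - 1/2 = 14.0033
(For comparison, the common estimate pi/4 * sqrt(N/k) = 14.5104; the exact maximiser is used here.)
Optimal iterations = 14

14


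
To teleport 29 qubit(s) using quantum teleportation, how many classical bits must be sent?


Quantum teleportation requires 2 classical bits per qubit teleported.
29 qubit(s) -> 2 * 29 = 58 classical bits

58


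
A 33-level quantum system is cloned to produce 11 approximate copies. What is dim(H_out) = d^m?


Output space = H^(tensor 11) where dim(H) = 33
dim = 33^11
= 1089 (after 2 factors)
= 35937 (after 3 factors)
= 1185921 (after 4 factors)
= 39135393 (after 5 factors)
= 1291467969 (after 6 factors)
= 42618442977 (after 7 factors)
= 1406408618241 (after 8 factors)
= 46411484401953 (after 9 factors)
= 1531578985264449 (after 10 factors)
= 50542106513726817 (after 11 factors)
= 50542106513726817

50542106513726817


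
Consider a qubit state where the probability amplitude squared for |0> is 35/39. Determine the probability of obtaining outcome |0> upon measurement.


|alpha|^2 = 35/39 = 0.8974
|beta|^2 = 1 - 35/39 = 4/39 = 0.1026
P(|0>) = |alpha|^2 = 0.8974

0.8974


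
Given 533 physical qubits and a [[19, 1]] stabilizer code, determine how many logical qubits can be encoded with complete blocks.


Each code block uses 19 physical qubits for 1 logical qubit(s).
Number of complete blocks = floor(533 / 19) = 28
Logical qubits = 28 * 1
= 28

28


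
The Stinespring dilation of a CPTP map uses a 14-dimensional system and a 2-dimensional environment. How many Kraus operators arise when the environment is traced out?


Tracing out the environment in an orthonormal basis {|i>_E} gives Kraus operators K_i = <i|_E U |0>_E.
Number of Kraus operators = dim(H_env) = d_env
= 2

2


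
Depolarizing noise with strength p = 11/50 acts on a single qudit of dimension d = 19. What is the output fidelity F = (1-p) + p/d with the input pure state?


F = (1-p) + p/d
= (1 - 0.2200) + 0.2200/19
= 0.7800 + 0.0116
= 0.7916

0.7916


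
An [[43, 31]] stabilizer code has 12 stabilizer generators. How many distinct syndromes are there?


Each stabilizer generator gives a binary (+1 or -1) measurement outcome.
With 12 independent generators:
Total syndromes = 2^12
= 4096

4096


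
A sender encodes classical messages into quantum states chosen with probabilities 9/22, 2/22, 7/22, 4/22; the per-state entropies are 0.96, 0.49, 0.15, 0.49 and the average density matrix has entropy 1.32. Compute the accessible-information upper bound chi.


chi = S(rho) - sum_i p_i * S(rho_i)
Weighted entropy = 9/22 * 0.96 + 2/22 * 0.49 + 7/22 * 0.15 + 4/22 * 0.49
= 0.5741
chi = 1.32 - 0.5741
= 0.7459

0.7459


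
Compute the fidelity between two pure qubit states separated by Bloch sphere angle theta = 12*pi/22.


For states separated by angle theta on Bloch sphere:
F = cos^2(theta/2)
theta = 12*pi/22 = 1.7136
theta/2 = 0.8568
cos(theta/2) = 0.6549
F = 0.4288

0.4288


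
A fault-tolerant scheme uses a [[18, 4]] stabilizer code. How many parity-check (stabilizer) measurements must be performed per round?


For an [[n,k]] stabilizer code:
Number of stabilizer generators = n - k
= 18 - 4
= 14

14


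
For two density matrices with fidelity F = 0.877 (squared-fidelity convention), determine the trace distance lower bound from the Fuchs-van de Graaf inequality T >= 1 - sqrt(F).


Fuchs-van de Graaf (squared-fidelity convention): 1 - sqrt(F) <= T <= sqrt(1 - F).
Lower bound: T >= 1 - sqrt(F)
sqrt(F) = sqrt(0.877) = 0.9365
T >= 1 - 0.9365
T >= 0.0635

0.0635


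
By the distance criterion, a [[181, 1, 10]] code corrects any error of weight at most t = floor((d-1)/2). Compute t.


Code parameters: [[181, 1, 10]], distance d = 10.
Number of correctable errors = floor((d-1)/2)
= floor((10 - 1)/2)
= floor(9/2)
= 4

4


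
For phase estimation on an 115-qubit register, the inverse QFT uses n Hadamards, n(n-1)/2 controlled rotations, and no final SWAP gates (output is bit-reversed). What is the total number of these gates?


Hadamard gates: 115
Controlled rotations: n*(n-1)/2 = 115*114/2 = 6555
SWAP gates: 0 (omitted)
Total = 115 + 6555
= 6670

6670


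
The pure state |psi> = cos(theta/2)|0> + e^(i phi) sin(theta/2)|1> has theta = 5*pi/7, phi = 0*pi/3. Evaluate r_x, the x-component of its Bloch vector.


theta = 2.2440, phi = 0.0000
r_x = sin(theta)*cos(phi) = 0.7818 * 1.0000
r_x = 0.7818

0.7818


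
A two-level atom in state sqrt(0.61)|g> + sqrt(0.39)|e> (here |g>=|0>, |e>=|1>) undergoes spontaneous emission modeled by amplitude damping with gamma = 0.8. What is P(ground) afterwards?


For amplitude damping with parameter gamma on state sqrt(a)|0> + sqrt(b)|1>:
alpha^2 = 0.61, beta^2 = 0.39
P(|0>) = alpha^2 + gamma * beta^2
= 0.61 + 0.8 * 0.39
= 0.61 + 0.3120
= 0.9220

0.9220


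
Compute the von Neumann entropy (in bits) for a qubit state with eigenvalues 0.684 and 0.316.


S = -p*log2(p) - (1-p)*log2(1-p)
p = 0.6840, 1-p = 0.3160
= -0.6840 * log2(0.6840) - 0.3160 * log2(0.3160)
= -(-0.3748) - (-0.5252)
= 0.9000

0.9000


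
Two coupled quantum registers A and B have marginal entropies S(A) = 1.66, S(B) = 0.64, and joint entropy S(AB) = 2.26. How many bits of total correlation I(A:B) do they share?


I(A:B) = S(A) + S(B) - S(AB)
= 1.66 + 0.64 - 2.26
= 0.0400

0.0400


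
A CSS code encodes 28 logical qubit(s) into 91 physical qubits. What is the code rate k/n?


Code rate R = k/n
= 28/91
= 0.3077

0.3077


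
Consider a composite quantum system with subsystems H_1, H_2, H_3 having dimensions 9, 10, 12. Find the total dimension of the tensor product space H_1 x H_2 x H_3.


dim(H_1 x H_2 x H_3) = 9 * 10 * 12
= 90 * 12
= 1080

1080


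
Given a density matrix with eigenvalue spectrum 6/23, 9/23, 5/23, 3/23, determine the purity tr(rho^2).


tr(rho^2) = sum of eigenvalues squared
= (6/23)^2 + (9/23)^2 + (5/23)^2 + (3/23)^2
= (36 + 81 + 25 + 9) / 529
= 151/529
= 0.2854

0.2854


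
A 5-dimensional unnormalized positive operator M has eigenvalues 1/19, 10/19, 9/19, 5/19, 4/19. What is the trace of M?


tr(M) = sum of eigenvalues
= 1/19 + 10/19 + 9/19 + 5/19 + 4/19
= 29/19
= 1.5263

1.5263


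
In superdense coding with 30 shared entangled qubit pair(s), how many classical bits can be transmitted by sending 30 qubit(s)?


Superdense coding allows 2 classical bits per shared entangled pair.
30 pair(s) -> 2 * 30 = 60 classical bits

60


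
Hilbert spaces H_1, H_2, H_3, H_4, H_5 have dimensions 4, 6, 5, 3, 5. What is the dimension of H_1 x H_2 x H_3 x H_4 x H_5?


dim(H_1 x H_2 x H_3 x H_4 x H_5) = 4 * 6 * 5 * 3 * 5
= 24 * 5 * 3 * 5
= 120 * 3 * 5
= 360 * 5
= 1800

1800


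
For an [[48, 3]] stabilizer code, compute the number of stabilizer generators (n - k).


For an [[n,k]] stabilizer code:
Number of stabilizer generators = n - k
= 48 - 3
= 45

45


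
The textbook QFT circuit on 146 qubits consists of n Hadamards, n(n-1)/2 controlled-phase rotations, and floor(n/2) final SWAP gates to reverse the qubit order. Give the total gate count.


Hadamard gates: 146
Controlled rotations: n*(n-1)/2 = 146*145/2 = 10585
SWAP gates: floor(n/2) = floor(146/2) = 73
Total = 146 + 10585 + 73
= 10804

10804


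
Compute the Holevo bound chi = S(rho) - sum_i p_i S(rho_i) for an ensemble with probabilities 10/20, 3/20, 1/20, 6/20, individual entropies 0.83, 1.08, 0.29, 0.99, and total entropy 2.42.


chi = S(rho) - sum_i p_i * S(rho_i)
Weighted entropy = 10/20 * 0.83 + 3/20 * 1.08 + 1/20 * 0.29 + 6/20 * 0.99
= 0.8885
chi = 2.42 - 0.8885
= 1.5315

1.5315


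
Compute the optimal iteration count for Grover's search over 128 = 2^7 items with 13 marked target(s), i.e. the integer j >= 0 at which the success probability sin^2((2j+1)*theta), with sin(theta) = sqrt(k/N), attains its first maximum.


After j Grover iterations the success probability is P(j) = sin^2((2j+1)*theta), where sin(theta) = sqrt(k/N).
N = 2^7 = 128, k = 13
sin(theta) = sqrt(k/N) = 0.3186887196
theta = arcsin(sqrt(k/N)) = 0.3243457527 rad
P(j) reaches its first maximum when (2j+1)*theta is as close as possible to pi/2, i.e. j = round(pi/(4*theta) - 1/2).
pi/(4*theta) - 1/2 = 1.9215
(For comparison, the common estimate pi/4 * sqrt(N/k) = 2.4645; the exact maximiser is used here.)
Optimal iterations = 2

2


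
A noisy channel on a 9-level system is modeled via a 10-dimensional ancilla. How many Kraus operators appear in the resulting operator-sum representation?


Tracing out the environment in an orthonormal basis {|i>_E} gives Kraus operators K_i = <i|_E U |0>_E.
Number of Kraus operators = dim(H_env) = d_env
= 10

10


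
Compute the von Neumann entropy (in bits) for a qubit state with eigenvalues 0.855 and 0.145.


S = -p*log2(p) - (1-p)*log2(1-p)
p = 0.8550, 1-p = 0.1450
= -0.8550 * log2(0.8550) - 0.1450 * log2(0.1450)
= -(-0.1932) - (-0.4040)
= 0.5972

0.5972


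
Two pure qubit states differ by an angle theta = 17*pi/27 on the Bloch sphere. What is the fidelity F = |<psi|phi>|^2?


For states separated by angle theta on Bloch sphere:
F = cos^2(theta/2)
theta = 17*pi/27 = 1.9780
theta/2 = 0.9890
cos(theta/2) = 0.5495
F = 0.3020

0.3020


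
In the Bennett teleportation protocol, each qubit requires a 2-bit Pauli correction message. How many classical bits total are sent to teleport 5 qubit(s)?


Quantum teleportation requires 2 classical bits per qubit teleported.
5 qubit(s) -> 2 * 5 = 10 classical bits

10


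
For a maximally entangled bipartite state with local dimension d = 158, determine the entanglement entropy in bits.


For a maximally entangled state in d x d:
S = log2(d) = log2(158)
= 7.3038

7.3038


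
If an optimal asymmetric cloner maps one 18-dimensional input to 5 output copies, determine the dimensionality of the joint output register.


Output space = H^(tensor 5) where dim(H) = 18
dim = 18^5
= 324 (after 2 factors)
= 5832 (after 3 factors)
= 104976 (after 4 factors)
= 1889568 (after 5 factors)
= 1889568

1889568


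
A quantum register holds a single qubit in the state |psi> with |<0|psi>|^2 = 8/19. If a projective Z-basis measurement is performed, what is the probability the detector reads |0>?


|alpha|^2 = 8/19 = 0.4211
|beta|^2 = 1 - 8/19 = 11/19 = 0.5789
P(|0>) = |alpha|^2 = 0.4211

0.4211


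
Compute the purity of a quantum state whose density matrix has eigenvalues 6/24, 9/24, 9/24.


tr(rho^2) = sum of eigenvalues squared
= (6/24)^2 + (9/24)^2 + (9/24)^2
= (36 + 81 + 81) / 576
= 198/576
= 0.3438

0.3438


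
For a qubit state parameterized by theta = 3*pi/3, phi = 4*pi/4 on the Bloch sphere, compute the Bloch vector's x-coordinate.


theta = 3.1416, phi = 3.1416
r_x = sin(theta)*cos(phi) = 0.0000 * -1.0000
r_x = 0.0000

0.0000


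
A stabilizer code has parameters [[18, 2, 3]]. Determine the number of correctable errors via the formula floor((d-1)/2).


Code parameters: [[18, 2, 3]], distance d = 3.
Number of correctable errors = floor((d-1)/2)
= floor((3 - 1)/2)
= floor(2/2)
= 1

1


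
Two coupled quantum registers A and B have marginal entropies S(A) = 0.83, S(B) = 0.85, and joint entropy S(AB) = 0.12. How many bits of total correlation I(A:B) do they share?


I(A:B) = S(A) + S(B) - S(AB)
= 0.83 + 0.85 - 0.12
= 1.5600

1.5600


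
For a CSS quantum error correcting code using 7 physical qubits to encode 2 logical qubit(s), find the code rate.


Code rate R = k/n
= 2/7
= 0.2857

0.2857


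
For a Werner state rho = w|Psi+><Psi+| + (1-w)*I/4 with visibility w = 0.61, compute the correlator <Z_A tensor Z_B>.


|Psi+> = (|01> + |10>)/sqrt(2)
For the pure Bell state, <Z_A Z_B> = -1 (Bell-state Pauli correlator).
The maximally-mixed part I/4 has tr(I/4 * P tensor P) = 0 for any traceless Pauli P.
So <Z_A Z_B>_rho = w * (-1) + (1 - w) * 0
= 0.61 * (-1)
= -0.6100

-0.6100


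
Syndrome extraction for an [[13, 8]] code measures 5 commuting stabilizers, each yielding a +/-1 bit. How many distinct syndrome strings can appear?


Each stabilizer generator gives a binary (+1 or -1) measurement outcome.
With 5 independent generators:
Total syndromes = 2^5
= 32

32


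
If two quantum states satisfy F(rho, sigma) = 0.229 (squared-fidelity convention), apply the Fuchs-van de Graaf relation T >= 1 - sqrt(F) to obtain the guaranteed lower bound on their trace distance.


Fuchs-van de Graaf (squared-fidelity convention): 1 - sqrt(F) <= T <= sqrt(1 - F).
Lower bound: T >= 1 - sqrt(F)
sqrt(F) = sqrt(0.229) = 0.4785
T >= 1 - 0.4785
T >= 0.5215

0.5215


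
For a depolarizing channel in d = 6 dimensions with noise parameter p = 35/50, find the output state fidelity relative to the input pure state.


F = (1-p) + p/d
= (1 - 0.7000) + 0.7000/6
= 0.3000 + 0.1167
= 0.4167

0.4167


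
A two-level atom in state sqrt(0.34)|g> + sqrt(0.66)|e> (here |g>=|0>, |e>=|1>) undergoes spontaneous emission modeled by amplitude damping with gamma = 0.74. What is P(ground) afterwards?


For amplitude damping with parameter gamma on state sqrt(a)|0> + sqrt(b)|1>:
alpha^2 = 0.34, beta^2 = 0.66
P(|0>) = alpha^2 + gamma * beta^2
= 0.34 + 0.74 * 0.66
= 0.34 + 0.4884
= 0.8284

0.8284


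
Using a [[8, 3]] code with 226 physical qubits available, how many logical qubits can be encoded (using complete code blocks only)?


Each code block uses 8 physical qubits for 3 logical qubit(s).
Number of complete blocks = floor(226 / 8) = 28
Logical qubits = 28 * 3
= 84

84


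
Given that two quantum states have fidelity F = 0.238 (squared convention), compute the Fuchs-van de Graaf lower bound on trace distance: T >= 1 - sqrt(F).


Fuchs-van de Graaf (squared-fidelity convention): 1 - sqrt(F) <= T <= sqrt(1 - F).
Lower bound: T >= 1 - sqrt(F)
sqrt(F) = sqrt(0.238) = 0.4879
T >= 1 - 0.4879
T >= 0.5121

0.5121


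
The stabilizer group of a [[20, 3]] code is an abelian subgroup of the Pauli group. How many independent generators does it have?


For an [[n,k]] stabilizer code:
Number of stabilizer generators = n - k
= 20 - 3
= 17

17


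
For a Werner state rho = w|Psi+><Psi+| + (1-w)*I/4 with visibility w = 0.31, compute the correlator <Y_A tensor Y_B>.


|Psi+> = (|01> + |10>)/sqrt(2)
For the pure Bell state, <Y_A Y_B> = +1 (Bell-state Pauli correlator).
The maximally-mixed part I/4 has tr(I/4 * P tensor P) = 0 for any traceless Pauli P.
So <Y_A Y_B>_rho = w * (+1) + (1 - w) * 0
= 0.31 * (+1)
= 0.3100

0.3100


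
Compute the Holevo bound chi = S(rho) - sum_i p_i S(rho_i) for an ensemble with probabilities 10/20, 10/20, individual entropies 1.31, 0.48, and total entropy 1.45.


chi = S(rho) - sum_i p_i * S(rho_i)
Weighted entropy = 10/20 * 1.31 + 10/20 * 0.48
= 0.8950
chi = 1.45 - 0.8950
= 0.5550

0.5550


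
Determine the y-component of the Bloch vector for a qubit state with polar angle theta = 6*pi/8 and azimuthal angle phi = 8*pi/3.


theta = 2.3562, phi = 8.3776
r_y = sin(theta)*sin(phi) = 0.7071 * 0.8660
r_y = 0.6124

0.6124


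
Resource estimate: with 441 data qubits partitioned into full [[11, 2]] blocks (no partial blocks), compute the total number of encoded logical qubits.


Each code block uses 11 physical qubits for 2 logical qubit(s).
Number of complete blocks = floor(441 / 11) = 40
Logical qubits = 40 * 2
= 80

80


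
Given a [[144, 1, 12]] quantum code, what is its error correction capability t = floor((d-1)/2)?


Code parameters: [[144, 1, 12]], distance d = 12.
Number of correctable errors = floor((d-1)/2)
= floor((12 - 1)/2)
= floor(11/2)
= 5

5


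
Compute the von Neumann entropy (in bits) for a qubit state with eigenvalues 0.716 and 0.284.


S = -p*log2(p) - (1-p)*log2(1-p)
p = 0.7160, 1-p = 0.2840
= -0.7160 * log2(0.7160) - 0.2840 * log2(0.2840)
= -(-0.3451) - (-0.5158)
= 0.8608

0.8608


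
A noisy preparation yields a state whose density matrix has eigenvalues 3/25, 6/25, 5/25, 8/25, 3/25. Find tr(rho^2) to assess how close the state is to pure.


tr(rho^2) = sum of eigenvalues squared
= (3/25)^2 + (6/25)^2 + (5/25)^2 + (8/25)^2 + (3/25)^2
= (9 + 36 + 25 + 64 + 9) / 625
= 143/625
= 0.2288

0.2288


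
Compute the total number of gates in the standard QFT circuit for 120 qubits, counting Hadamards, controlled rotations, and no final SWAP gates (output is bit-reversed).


Hadamard gates: 120
Controlled rotations: n*(n-1)/2 = 120*119/2 = 7140
SWAP gates: 0 (omitted)
Total = 120 + 7140
= 7260

7260


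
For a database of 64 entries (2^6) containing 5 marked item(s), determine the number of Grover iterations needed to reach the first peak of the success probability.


After j Grover iterations the success probability is P(j) = sin^2((2j+1)*theta), where sin(theta) = sqrt(k/N).
N = 2^6 = 64, k = 5
sin(theta) = sqrt(k/N) = 0.2795084972
theta = arcsin(sqrt(k/N)) = 0.2832821653 rad
P(j) reaches its first maximum when (2j+1)*theta is as close as possible to pi/2, i.e. j = round(pi/(4*theta) - 1/2).
pi/(4*theta) - 1/2 = 2.2725
(For comparison, the common estimate pi/4 * sqrt(N/k) = 2.8099; the exact maximiser is used here.)
Optimal iterations = 2

2


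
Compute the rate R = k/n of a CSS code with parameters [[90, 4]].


Code rate R = k/n
= 4/90
= 0.0444

0.0444


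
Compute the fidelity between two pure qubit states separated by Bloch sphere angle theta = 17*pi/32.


For states separated by angle theta on Bloch sphere:
F = cos^2(theta/2)
theta = 17*pi/32 = 1.6690
theta/2 = 0.8345
cos(theta/2) = 0.6716
F = 0.4510

0.4510


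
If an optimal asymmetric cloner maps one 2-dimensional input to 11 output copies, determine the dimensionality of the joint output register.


Output space = H^(tensor 11) where dim(H) = 2
dim = 2^11
= 4 (after 2 factors)
= 8 (after 3 factors)
= 16 (after 4 factors)
= 32 (after 5 factors)
= 64 (after 6 factors)
= 128 (after 7 factors)
= 256 (after 8 factors)
= 512 (after 9 factors)
= 1024 (after 10 factors)
= 2048 (after 11 factors)
= 2048

2048


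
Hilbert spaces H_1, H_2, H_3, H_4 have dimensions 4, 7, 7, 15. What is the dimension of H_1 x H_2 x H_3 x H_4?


dim(H_1 x H_2 x H_3 x H_4) = 4 * 7 * 7 * 15
= 28 * 7 * 15
= 196 * 15
= 2940

2940


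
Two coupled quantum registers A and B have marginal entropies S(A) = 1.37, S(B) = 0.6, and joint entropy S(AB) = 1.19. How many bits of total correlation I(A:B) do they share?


I(A:B) = S(A) + S(B) - S(AB)
= 1.37 + 0.6 - 1.19
= 0.7800

0.7800


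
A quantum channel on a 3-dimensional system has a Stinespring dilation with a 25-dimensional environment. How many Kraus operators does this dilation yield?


Tracing out the environment in an orthonormal basis {|i>_E} gives Kraus operators K_i = <i|_E U |0>_E.
Number of Kraus operators = dim(H_env) = d_env
= 25

25


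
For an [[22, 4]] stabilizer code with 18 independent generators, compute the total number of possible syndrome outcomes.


Each stabilizer generator gives a binary (+1 or -1) measurement outcome.
With 18 independent generators:
Total syndromes = 2^18
= 262144

262144
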